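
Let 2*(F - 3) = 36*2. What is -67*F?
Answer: -2613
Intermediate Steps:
F = 39 (F = 3 + (36*2)/2 = 3 + (½)*72 = 3 + 36 = 39)
-67*F = -67*39 = -2613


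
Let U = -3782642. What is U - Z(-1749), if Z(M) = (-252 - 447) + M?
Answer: -3780194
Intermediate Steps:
Z(M) = -699 + M
U - Z(-1749) = -3782642 - (-699 - 1749) = -3782642 - 1*(-2448) = -3782642 + 2448 = -3780194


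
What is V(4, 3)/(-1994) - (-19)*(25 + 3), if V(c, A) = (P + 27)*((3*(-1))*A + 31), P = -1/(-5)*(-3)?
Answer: 2650568/4985 ≈ 531.71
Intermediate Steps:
P = -3/5 (P = -1*(-1/5)*(-3) = (1/5)*(-3) = -3/5 ≈ -0.60000)
V(c, A) = 4092/5 - 396*A/5 (V(c, A) = (-3/5 + 27)*((3*(-1))*A + 31) = 132*(-3*A + 31)/5 = 132*(31 - 3*A)/5 = 4092/5 - 396*A/5)
V(4, 3)/(-1994) - (-19)*(25 + 3) = (4092/5 - 396/5*3)/(-1994) - (-19)*(25 + 3) = (4092/5 - 1188/5)*(-1/1994) - (-19)*28 = (2904/5)*(-1/1994) - 1*(-532) = -1452/4985 + 532 = 2650568/4985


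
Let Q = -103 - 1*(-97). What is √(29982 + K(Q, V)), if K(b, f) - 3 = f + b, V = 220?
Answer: √30199 ≈ 173.78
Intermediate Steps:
Q = -6 (Q = -103 + 97 = -6)
K(b, f) = 3 + b + f (K(b, f) = 3 + (f + b) = 3 + (b + f) = 3 + b + f)
√(29982 + K(Q, V)) = √(29982 + (3 - 6 + 220)) = √(29982 + 217) = √30199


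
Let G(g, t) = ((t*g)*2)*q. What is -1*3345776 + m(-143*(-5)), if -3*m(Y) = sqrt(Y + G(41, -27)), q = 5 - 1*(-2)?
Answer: -3345776 - I*sqrt(14783)/3 ≈ -3.3458e+6 - 40.528*I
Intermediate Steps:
q = 7 (q = 5 + 2 = 7)
G(g, t) = 14*g*t (G(g, t) = ((t*g)*2)*7 = ((g*t)*2)*7 = (2*g*t)*7 = 14*g*t)
m(Y) = -sqrt(-15498 + Y)/3 (m(Y) = -sqrt(Y + 14*41*(-27))/3 = -sqrt(Y - 15498)/3 = -sqrt(-15498 + Y)/3)
-1*3345776 + m(-143*(-5)) = -1*3345776 - sqrt(-15498 - 143*(-5))/3 = -3345776 - sqrt(-15498 + 715)/3 = -3345776 - I*sqrt(14783)/3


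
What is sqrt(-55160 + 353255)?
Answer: sqrt(298095) ≈ 545.98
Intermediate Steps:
sqrt(-55160 + 353255) = sqrt(298095)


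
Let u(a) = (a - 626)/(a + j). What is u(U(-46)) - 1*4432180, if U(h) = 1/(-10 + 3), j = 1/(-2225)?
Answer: -1098097065/248 ≈ -4.4278e+6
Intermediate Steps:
j = -1/2225 ≈ -0.00044944
U(h) = -⅐ (U(h) = 1/(-7) = -⅐)
u(a) = (-626 + a)/(-1/2225 + a) (u(a) = (a - 626)/(a - 1/2225) = (-626 + a)/(-1/2225 + a))
u(U(-46)) - 1*4432180 = 2225*(-626 - ⅐)/(-1 + 2225*(-⅐)) - 1*4432180 = 2225*(-4383/7)/(-1 - 2225/7) - 4432180 = 2225*(-4383/7)/(-2232/7) - 4432180 = 2225*(-7/2232)*(-4383/7) - 4432180 = 1083575/248 - 4432180 = -1098097065/248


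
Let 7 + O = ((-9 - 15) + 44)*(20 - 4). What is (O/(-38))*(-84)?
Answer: 13146/19 ≈ 691.89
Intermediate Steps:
O = 313 (O = -7 + ((-9 - 15) + 44)*(20 - 4) = -7 + (-24 + 44)*16 = -7 + 20*16 = -7 + 320 = 313)
(O/(-38))*(-84) = (313/(-38))*(-84) = -1/38*313*(-84) = -313/38*(-84) = 13146/19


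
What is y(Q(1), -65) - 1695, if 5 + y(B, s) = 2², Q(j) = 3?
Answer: -1696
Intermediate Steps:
y(B, s) = -1 (y(B, s) = -5 + 2² = -5 + 4 = -1)
y(Q(1), -65) - 1695 = -1 - 1695 = -1696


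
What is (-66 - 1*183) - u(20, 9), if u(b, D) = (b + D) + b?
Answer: -298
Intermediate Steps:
u(b, D) = D + 2*b (u(b, D) = (D + b) + b = D + 2*b)
(-66 - 1*183) - u(20, 9) = (-66 - 1*183) - (9 + 2*20) = (-66 - 183) - (9 + 40) = -249 - 1*49 = -249 - 49 = -298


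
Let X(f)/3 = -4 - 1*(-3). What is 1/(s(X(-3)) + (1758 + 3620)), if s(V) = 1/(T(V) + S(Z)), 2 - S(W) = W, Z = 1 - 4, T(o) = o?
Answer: 2/10757 ≈ 0.00018593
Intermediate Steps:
X(f) = -3 (X(f) = 3*(-4 - 1*(-3)) = 3*(-4 + 3) = 3*(-1) = -3)
Z = -3
S(W) = 2 - W
s(V) = 1/(5 + V) (s(V) = 1/(V + (2 - 1*(-3))) = 1/(V + (2 + 3)) = 1/(V + 5) = 1/(5 + V))
1/(s(X(-3)) + (1758 + 3620)) = 1/(1/(5 - 3) + (1758 + 3620)) = 1/(1/2 + 5378) = 1/(10757/2) = 2/10757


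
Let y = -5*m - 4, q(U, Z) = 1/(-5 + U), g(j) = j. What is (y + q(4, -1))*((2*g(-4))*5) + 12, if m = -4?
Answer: -588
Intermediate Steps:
y = 16 (y = -5*(-4) - 4 = 20 - 4 = 16)
(y + q(4, -1))*((2*g(-4))*5) + 12 = (16 + 1/(-5 + 4))*((2*(-4))*5) + 12 = (16 + 1/(-1))*(-8*5) + 12 = (16 - 1)*(-40) + 12 = 15*(-40) + 12 = -600 + 12 = -588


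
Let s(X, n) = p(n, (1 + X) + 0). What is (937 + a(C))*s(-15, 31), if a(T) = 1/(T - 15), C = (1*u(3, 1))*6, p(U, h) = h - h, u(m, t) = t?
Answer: 0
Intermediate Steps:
p(U, h) = 0
C = 6 (C = (1*1)*6 = 1*6 = 6)
s(X, n) = 0
a(T) = 1/(-15 + T)
(937 + a(C))*s(-15, 31) = (937 + 1/(-15 + 6))*0 = (937 + 1/(-9))*0 = (937 - 1/9)*0 = (8432/9)*0 = 0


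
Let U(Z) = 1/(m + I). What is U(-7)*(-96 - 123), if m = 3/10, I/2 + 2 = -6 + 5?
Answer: 730/19 ≈ 38.421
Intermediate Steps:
I = -6 (I = -4 + 2*(-6 + 5) = -4 + 2*(-1) = -4 - 2 = -6)
m = 3/10 (m = 3*(1/10) = 3/10 ≈ 0.30000)
U(Z) = -10/57 (U(Z) = 1/(3/10 - 6) = 1/(-57/10) = -10/57)
U(-7)*(-96 - 123) = -10*(-96 - 123)/57 = -10/57*(-219) = 730/19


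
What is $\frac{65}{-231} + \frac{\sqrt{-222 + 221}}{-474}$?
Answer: $- \frac{65}{231} - \frac{i}{474} \approx -0.28139 - 0.0021097 i$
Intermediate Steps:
$\frac{65}{-231} + \frac{\sqrt{-222 + 221}}{-474} = 65 \left(- \frac{1}{231}\right) + \sqrt{-1} \left(- \frac{1}{474}\right) = - \frac{65}{231} + i \left(- \frac{1}{474}\right) = - \frac{65}{231} - \frac{i}{474}$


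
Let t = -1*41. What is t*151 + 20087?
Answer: 13896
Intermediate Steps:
t = -41
t*151 + 20087 = -41*151 + 20087 = -6191 + 20087 = 13896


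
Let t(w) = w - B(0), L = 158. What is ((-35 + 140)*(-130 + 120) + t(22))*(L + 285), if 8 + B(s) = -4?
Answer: -450088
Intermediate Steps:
B(s) = -12 (B(s) = -8 - 4 = -12)
t(w) = 12 + w (t(w) = w - 1*(-12) = w + 12 = 12 + w)
((-35 + 140)*(-130 + 120) + t(22))*(L + 285) = ((-35 + 140)*(-130 + 120) + (12 + 22))*(158 + 285) = (105*(-10) + 34)*443 = (-1050 + 34)*443 = -1016*443 = -450088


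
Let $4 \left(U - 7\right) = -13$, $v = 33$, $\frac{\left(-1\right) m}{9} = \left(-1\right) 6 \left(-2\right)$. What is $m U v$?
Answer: $-13365$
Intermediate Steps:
$m = -108$ ($m = - 9 \left(-1\right) 6 \left(-2\right) = - 9 \left(\left(-6\right) \left(-2\right)\right) = \left(-9\right) 12 = -108$)
$U = \frac{15}{4}$ ($U = 7 + \frac{1}{4} \left(-13\right) = 7 - \frac{13}{4} = \frac{15}{4} \approx 3.75$)
$m U v = \left(-108\right) \frac{15}{4} \cdot 33 = \left(-405\right) 33 = -13365$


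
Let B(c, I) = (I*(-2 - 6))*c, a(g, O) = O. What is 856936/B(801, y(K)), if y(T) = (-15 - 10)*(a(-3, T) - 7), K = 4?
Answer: -107117/60075 ≈ -1.7831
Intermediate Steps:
y(T) = 175 - 25*T (y(T) = (-15 - 10)*(T - 7) = -25*(-7 + T) = 175 - 25*T)
B(c, I) = -8*I*c (B(c, I) = (I*(-8))*c = (-8*I)*c = -8*I*c)
856936/B(801, y(K)) = 856936/((-8*(175 - 25*4)*801)) = 856936/((-8*(175 - 100)*801)) = 856936/((-8*75*801)) = 856936/(-480600) = 856936*(-1/480600) = -107117/60075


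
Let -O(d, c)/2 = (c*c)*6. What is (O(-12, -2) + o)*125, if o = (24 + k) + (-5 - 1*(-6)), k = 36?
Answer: 1625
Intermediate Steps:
O(d, c) = -12*c**2 (O(d, c) = -2*c*c*6 = -2*c**2*6 = -12*c**2)
o = 61 (o = (24 + 36) + (-5 - 1*(-6)) = 60 + (-5 + 6) = 60 + 1 = 61)
(O(-12, -2) + o)*125 = (-12*(-2)**2 + 61)*125 = (-12*4 + 61)*125 = (-48 + 61)*125 = 13*125 = 1625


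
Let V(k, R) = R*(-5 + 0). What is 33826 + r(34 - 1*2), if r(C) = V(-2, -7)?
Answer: 33861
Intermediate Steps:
V(k, R) = -5*R (V(k, R) = R*(-5) = -5*R)
r(C) = 35 (r(C) = -5*(-7) = 35)
33826 + r(34 - 1*2) = 33826 + 35 = 33861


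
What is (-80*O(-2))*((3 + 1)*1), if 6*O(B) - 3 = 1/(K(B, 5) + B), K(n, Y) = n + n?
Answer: -1360/9 ≈ -151.11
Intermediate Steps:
K(n, Y) = 2*n
O(B) = ½ + 1/(18*B) (O(B) = ½ + 1/(6*(2*B + B)) = ½ + 1/(6*((3*B))) = ½ + (1/(3*B))/6 = ½ + 1/(18*B))
(-80*O(-2))*((3 + 1)*1) = (-40*(1 + 9*(-2))/(9*(-2)))*((3 + 1)*1) = (-40*(-1)*(1 - 18)/(9*2))*(4*1) = -40*(-1)*(-17)/(9*2)*4 = -80*17/36*4 = -340/9*4 = -1360/9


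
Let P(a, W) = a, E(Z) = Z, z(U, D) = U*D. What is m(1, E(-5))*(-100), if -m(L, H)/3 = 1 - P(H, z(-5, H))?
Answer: 1800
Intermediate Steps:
z(U, D) = D*U
m(L, H) = -3 + 3*H (m(L, H) = -3*(1 - H) = -3 + 3*H)
m(1, E(-5))*(-100) = (-3 + 3*(-5))*(-100) = (-3 - 15)*(-100) = -18*(-100) = 1800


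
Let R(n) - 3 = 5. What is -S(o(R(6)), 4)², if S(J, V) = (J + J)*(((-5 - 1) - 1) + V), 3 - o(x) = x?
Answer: -900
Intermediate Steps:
R(n) = 8 (R(n) = 3 + 5 = 8)
o(x) = 3 - x
S(J, V) = 2*J*(-7 + V) (S(J, V) = (2*J)*((-6 - 1) + V) = (2*J)*(-7 + V) = 2*J*(-7 + V))
-S(o(R(6)), 4)² = -(2*(3 - 1*8)*(-7 + 4))² = -(2*(3 - 8)*(-3))² = -(2*(-5)*(-3))² = -1*30² = -1*900 = -900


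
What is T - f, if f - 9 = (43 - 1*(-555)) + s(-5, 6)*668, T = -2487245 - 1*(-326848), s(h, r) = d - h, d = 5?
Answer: -2167684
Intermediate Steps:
s(h, r) = 5 - h
T = -2160397 (T = -2487245 + 326848 = -2160397)
f = 7287 (f = 9 + ((43 - 1*(-555)) + (5 - 1*(-5))*668) = 9 + ((43 + 555) + (5 + 5)*668) = 9 + (598 + 10*668) = 9 + (598 + 6680) = 9 + 7278 = 7287)
T - f = -2160397 - 1*7287 = -2160397 - 7287 = -2167684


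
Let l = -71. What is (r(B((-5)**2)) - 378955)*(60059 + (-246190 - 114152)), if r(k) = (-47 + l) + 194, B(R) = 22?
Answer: 113770922757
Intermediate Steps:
r(k) = 76 (r(k) = (-47 - 71) + 194 = -118 + 194 = 76)
(r(B((-5)**2)) - 378955)*(60059 + (-246190 - 114152)) = (76 - 378955)*(60059 + (-246190 - 114152)) = -378879*(60059 - 360342) = -378879*(-300283) = 113770922757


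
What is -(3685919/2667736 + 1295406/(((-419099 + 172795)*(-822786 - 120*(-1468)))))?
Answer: -12230148611449379/8851690899927328 ≈ -1.3817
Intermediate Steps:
-(3685919/2667736 + 1295406/(((-419099 + 172795)*(-822786 - 120*(-1468))))) = -(3685919*(1/2667736) + 1295406/((-246304*(-822786 + 176160)))) = -(3685919/2667736 + 1295406/((-246304*(-646626)))) = -(3685919/2667736 + 1295406/159266570304) = -(3685919/2667736 + 1295406*(1/159266570304)) = -(3685919/2667736 + 215901/26544428384) = -1*12230148611449379/8851690899927328 = -12230148611449379/8851690899927328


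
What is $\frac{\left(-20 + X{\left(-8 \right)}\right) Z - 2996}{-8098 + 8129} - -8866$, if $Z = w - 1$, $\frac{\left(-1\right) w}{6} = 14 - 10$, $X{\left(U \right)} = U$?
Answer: $\frac{272550}{31} \approx 8791.9$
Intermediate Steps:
$w = -24$ ($w = - 6 \left(14 - 10\right) = \left(-6\right) 4 = -24$)
$Z = -25$ ($Z = -24 - 1 = -25$)
$\frac{\left(-20 + X{\left(-8 \right)}\right) Z - 2996}{-8098 + 8129} - -8866 = \frac{\left(-20 - 8\right) \left(-25\right) - 2996}{-8098 + 8129} - -8866 = \frac{\left(-28\right) \left(-25\right) - 2996}{31} + 8866 = \left(700 - 2996\right) \frac{1}{31} + 8866 = \left(-2296\right) \frac{1}{31} + 8866 = - \frac{2296}{31} + 8866 = \frac{272550}{31}$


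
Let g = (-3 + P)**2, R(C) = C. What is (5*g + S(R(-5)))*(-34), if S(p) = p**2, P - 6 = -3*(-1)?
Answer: -6970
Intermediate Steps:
P = 9 (P = 6 - 3*(-1) = 6 + 3 = 9)
g = 36 (g = (-3 + 9)**2 = 6**2 = 36)
(5*g + S(R(-5)))*(-34) = (5*36 + (-5)**2)*(-34) = (180 + 25)*(-34) = 205*(-34) = -6970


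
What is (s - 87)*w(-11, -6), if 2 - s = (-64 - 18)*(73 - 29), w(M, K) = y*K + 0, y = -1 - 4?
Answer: 105690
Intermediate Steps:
y = -5
w(M, K) = -5*K (w(M, K) = -5*K + 0 = -5*K)
s = 3610 (s = 2 - (-64 - 18)*(73 - 29) = 2 - (-82)*44 = 2 - 1*(-3608) = 2 + 3608 = 3610)
(s - 87)*w(-11, -6) = (3610 - 87)*(-5*(-6)) = 3523*30 = 105690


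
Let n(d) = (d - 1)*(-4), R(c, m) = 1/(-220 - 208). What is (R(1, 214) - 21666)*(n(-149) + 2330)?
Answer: -13585016785/214 ≈ -6.3481e+7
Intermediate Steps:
R(c, m) = -1/428 (R(c, m) = 1/(-428) = -1/428)
n(d) = 4 - 4*d (n(d) = (-1 + d)*(-4) = 4 - 4*d)
(R(1, 214) - 21666)*(n(-149) + 2330) = (-1/428 - 21666)*((4 - 4*(-149)) + 2330) = -9273049*((4 + 596) + 2330)/428 = -9273049*(600 + 2330)/428 = -9273049/428*2930 = -13585016785/214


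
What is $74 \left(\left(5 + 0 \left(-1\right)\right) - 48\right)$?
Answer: $-3182$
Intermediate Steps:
$74 \left(\left(5 + 0 \left(-1\right)\right) - 48\right) = 74 \left(\left(5 + 0\right) - 48\right) = 74 \left(5 - 48\right) = 74 \left(-43\right) = -3182$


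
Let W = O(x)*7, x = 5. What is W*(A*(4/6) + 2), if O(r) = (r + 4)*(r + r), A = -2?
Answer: 420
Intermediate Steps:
O(r) = 2*r*(4 + r) (O(r) = (4 + r)*(2*r) = 2*r*(4 + r))
W = 630 (W = (2*5*(4 + 5))*7 = (2*5*9)*7 = 90*7 = 630)
W*(A*(4/6) + 2) = 630*(-8/6 + 2) = 630*(-2*2/3 + 2) = 630*(-4/3 + 2) = 630*(2/3) = 420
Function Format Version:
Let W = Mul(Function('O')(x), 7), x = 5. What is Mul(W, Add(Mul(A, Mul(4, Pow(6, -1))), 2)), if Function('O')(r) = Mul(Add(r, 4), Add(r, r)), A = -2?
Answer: 420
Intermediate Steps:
Function('O')(r) = Mul(2, r, Add(4, r)) (Function('O')(r) = Mul(Add(4, r), Mul(2, r)) = Mul(2, r, Add(4, r)))
W = 630 (W = Mul(Mul(2, 5, Add(4, 5)), 7) = Mul(Mul(2, 5, 9), 7) = Mul(90, 7) = 630)
Mul(W, Add(Mul(A, Mul(4, Pow(6, -1))), 2)) = Mul(630, Add(Mul(-2, Mul(4, Pow(6, -1))), 2)) = Mul(630, Add(Mul(-2, Mul(4, Rational(1, 6))), 2)) = Mul(630, Add(Mul(-2, Rational(2, 3)), 2)) = Mul(630, Add(Rational(-4, 3), 2)) = Mul(630, Rational(2, 3)) = 420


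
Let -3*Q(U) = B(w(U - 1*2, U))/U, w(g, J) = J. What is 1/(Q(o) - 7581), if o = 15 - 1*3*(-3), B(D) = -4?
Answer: -18/136457 ≈ -0.00013191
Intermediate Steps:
o = 24 (o = 15 - 3*(-3) = 15 + 9 = 24)
Q(U) = 4/(3*U) (Q(U) = -(-4)/(3*U) = 4/(3*U))
1/(Q(o) - 7581) = 1/((4/3)/24 - 7581) = 1/((4/3)*(1/24) - 7581) = 1/(1/18 - 7581) = 1/(-136457/18) = -18/136457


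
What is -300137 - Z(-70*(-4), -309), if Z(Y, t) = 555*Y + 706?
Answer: -456243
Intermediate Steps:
Z(Y, t) = 706 + 555*Y
-300137 - Z(-70*(-4), -309) = -300137 - (706 + 555*(-70*(-4))) = -300137 - (706 + 555*280) = -300137 - (706 + 155400) = -300137 - 1*156106 = -300137 - 156106 = -456243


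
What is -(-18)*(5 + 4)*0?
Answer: 0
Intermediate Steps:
-(-18)*(5 + 4)*0 = -(-18)*9*0 = -9*(-18)*0 = 162*0 = 0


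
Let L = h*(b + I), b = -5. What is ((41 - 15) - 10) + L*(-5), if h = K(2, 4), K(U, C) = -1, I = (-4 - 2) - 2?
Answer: -49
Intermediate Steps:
I = -8 (I = -6 - 2 = -8)
h = -1
L = 13 (L = -(-5 - 8) = -1*(-13) = 13)
((41 - 15) - 10) + L*(-5) = ((41 - 15) - 10) + 13*(-5) = (26 - 10) - 65 = 16 - 65 = -49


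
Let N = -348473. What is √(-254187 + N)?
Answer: 2*I*√150665 ≈ 776.31*I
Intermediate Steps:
√(-254187 + N) = √(-254187 - 348473) = √(-602660) = 2*I*√150665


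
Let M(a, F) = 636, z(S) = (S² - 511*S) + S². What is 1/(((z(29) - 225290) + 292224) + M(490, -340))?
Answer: 1/54433 ≈ 1.8371e-5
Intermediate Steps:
z(S) = -511*S + 2*S²
1/(((z(29) - 225290) + 292224) + M(490, -340)) = 1/(((29*(-511 + 2*29) - 225290) + 292224) + 636) = 1/(((29*(-511 + 58) - 225290) + 292224) + 636) = 1/(((29*(-453) - 225290) + 292224) + 636) = 1/(((-13137 - 225290) + 292224) + 636) = 1/((-238427 + 292224) + 636) = 1/(53797 + 636) = 1/54433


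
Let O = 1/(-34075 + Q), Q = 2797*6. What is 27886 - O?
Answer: 482232599/17293 ≈ 27886.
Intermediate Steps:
Q = 16782
O = -1/17293 (O = 1/(-34075 + 16782) = 1/(-17293) = -1/17293 ≈ -5.7827e-5)
27886 - O = 27886 - 1*(-1/17293) = 27886 + 1/17293 = 482232599/17293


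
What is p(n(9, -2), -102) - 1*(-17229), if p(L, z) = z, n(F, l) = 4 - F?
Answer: 17127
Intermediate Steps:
p(n(9, -2), -102) - 1*(-17229) = -102 - 1*(-17229) = -102 + 17229 = 17127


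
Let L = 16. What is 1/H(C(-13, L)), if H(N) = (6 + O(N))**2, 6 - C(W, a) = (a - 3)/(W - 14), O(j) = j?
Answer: 729/113569 ≈ 0.0064190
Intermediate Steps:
C(W, a) = 6 - (-3 + a)/(-14 + W) (C(W, a) = 6 - (a - 3)/(W - 14) = 6 - (-3 + a)/(-14 + W))
H(N) = (6 + N)**2
1/H(C(-13, L)) = 1/((6 + (-81 - 1*16 + 6*(-13))/(-14 - 13))**2) = 1/((6 + (-81 - 16 - 78)/(-27))**2) = 1/((6 - 1/27*(-175))**2) = 1/((6 + 175/27)**2) = 1/((337/27)**2) = 1/(113569/729) = 729/113569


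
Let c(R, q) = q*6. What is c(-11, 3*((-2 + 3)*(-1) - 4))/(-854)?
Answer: 45/427 ≈ 0.10539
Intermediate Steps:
c(R, q) = 6*q
c(-11, 3*((-2 + 3)*(-1) - 4))/(-854) = (6*(3*((-2 + 3)*(-1) - 4)))/(-854) = (6*(3*(1*(-1) - 4)))*(-1/854) = (6*(3*(-1 - 4)))*(-1/854) = (6*(3*(-5)))*(-1/854) = (6*(-15))*(-1/854) = -90*(-1/854) = 45/427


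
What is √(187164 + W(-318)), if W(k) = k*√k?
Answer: √(187164 - 318*I*√318) ≈ 432.67 - 6.553*I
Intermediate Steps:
W(k) = k^(3/2)
√(187164 + W(-318)) = √(187164 + (-318)^(3/2)) = √(187164 - 318*I*√318)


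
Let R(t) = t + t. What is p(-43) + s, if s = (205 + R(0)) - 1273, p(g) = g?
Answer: -1111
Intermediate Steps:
R(t) = 2*t
s = -1068 (s = (205 + 2*0) - 1273 = (205 + 0) - 1273 = 205 - 1273 = -1068)
p(-43) + s = -43 - 1068 = -1111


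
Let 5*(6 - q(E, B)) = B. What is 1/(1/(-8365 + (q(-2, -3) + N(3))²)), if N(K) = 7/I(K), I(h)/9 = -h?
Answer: -151719389/18225 ≈ -8324.8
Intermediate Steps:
q(E, B) = 6 - B/5
I(h) = -9*h (I(h) = 9*(-h) = -9*h)
N(K) = -7/(9*K) (N(K) = 7/((-9*K)) = 7*(-1/(9*K)) = -7/(9*K))
1/(1/(-8365 + (q(-2, -3) + N(3))²)) = 1/(1/(-8365 + ((6 - ⅕*(-3)) - 7/9/3)²)) = 1/(1/(-8365 + ((6 + ⅗) - 7/9*⅓)²)) = 1/(1/(-8365 + (33/5 - 7/27)²)) = 1/(1/(-8365 + (856/135)²)) = 1/(1/(-8365 + 732736/18225)) = 1/(1/(-151719389/18225)) = 1/(-18225/151719389) = -151719389/18225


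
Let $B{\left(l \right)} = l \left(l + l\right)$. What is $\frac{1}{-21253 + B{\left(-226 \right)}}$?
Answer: $\frac{1}{80899} \approx 1.2361 \cdot 10^{-5}$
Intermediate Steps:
$B{\left(l \right)} = 2 l^{2}$ ($B{\left(l \right)} = l 2 l = 2 l^{2}$)
$\frac{1}{-21253 + B{\left(-226 \right)}} = \frac{1}{-21253 + 2 \left(-226\right)^{2}} = \frac{1}{-21253 + 2 \cdot 51076} = \frac{1}{-21253 + 102152} = \frac{1}{80899}$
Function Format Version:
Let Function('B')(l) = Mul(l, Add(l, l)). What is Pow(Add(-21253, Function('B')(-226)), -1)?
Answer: Rational(1, 80899) ≈ 1.2361e-5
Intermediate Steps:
Function('B')(l) = Mul(2, Pow(l, 2)) (Function('B')(l) = Mul(l, Mul(2, l)) = Mul(2, Pow(l, 2)))
Pow(Add(-21253, Function('B')(-226)), -1) = Pow(Add(-21253, Mul(2, Pow(-226, 2))), -1) = Pow(Add(-21253, Mul(2, 51076)), -1) = Pow(Add(-21253, 102152), -1) = Pow(80899, -1) = Rational(1, 80899)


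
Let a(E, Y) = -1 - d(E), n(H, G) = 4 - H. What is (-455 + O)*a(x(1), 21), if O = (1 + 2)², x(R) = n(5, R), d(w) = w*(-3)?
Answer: 1784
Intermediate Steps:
d(w) = -3*w
x(R) = -1 (x(R) = 4 - 1*5 = 4 - 5 = -1)
a(E, Y) = -1 + 3*E (a(E, Y) = -1 - (-3)*E = -1 + 3*E)
O = 9 (O = 3² = 9)
(-455 + O)*a(x(1), 21) = (-455 + 9)*(-1 + 3*(-1)) = -446*(-1 - 3) = -446*(-4) = 1784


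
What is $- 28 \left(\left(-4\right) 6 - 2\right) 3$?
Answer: $2184$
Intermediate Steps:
$- 28 \left(\left(-4\right) 6 - 2\right) 3 = - 28 \left(-24 - 2\right) 3 = \left(-28\right) \left(-26\right) 3 = 728 \cdot 3 = 2184$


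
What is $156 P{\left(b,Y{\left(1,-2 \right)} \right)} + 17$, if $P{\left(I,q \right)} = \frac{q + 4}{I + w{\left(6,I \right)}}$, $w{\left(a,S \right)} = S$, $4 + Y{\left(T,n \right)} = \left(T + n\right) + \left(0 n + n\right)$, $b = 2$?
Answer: $-100$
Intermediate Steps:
$Y{\left(T,n \right)} = -4 + T + 2 n$ ($Y{\left(T,n \right)} = -4 + \left(\left(T + n\right) + \left(0 n + n\right)\right) = -4 + \left(\left(T + n\right) + \left(0 + n\right)\right) = -4 + \left(\left(T + n\right) + n\right) = -4 + \left(T + 2 n\right) = -4 + T + 2 n$)
$P{\left(I,q \right)} = \frac{4 + q}{2 I}$ ($P{\left(I,q \right)} = \frac{q + 4}{I + I} = \frac{4 + q}{2 I}$)
$156 P{\left(b,Y{\left(1,-2 \right)} \right)} + 17 = 156 \frac{4 + \left(-4 + 1 + 2 \left(-2\right)\right)}{2 \cdot 2} + 17 = 156 \cdot \frac{1}{2} \cdot \frac{1}{2} \left(4 - 7\right) + 17 = 156 \cdot \frac{1}{2} \cdot \frac{1}{2} \left(-3\right) + 17 = 156 \left(- \frac{3}{4}\right) + 17 = -117 + 17 = -100$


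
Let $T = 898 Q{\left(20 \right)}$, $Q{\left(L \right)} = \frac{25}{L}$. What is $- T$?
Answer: $- \frac{2245}{2} \approx -1122.5$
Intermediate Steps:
$T = \frac{2245}{2}$ ($T = 898 \cdot \frac{25}{20} = 898 \cdot 25 \cdot \frac{1}{20} = 898 \cdot \frac{5}{4} = \frac{2245}{2} \approx 1122.5$)
$- T = \left(-1\right) \frac{2245}{2} = - \frac{2245}{2}$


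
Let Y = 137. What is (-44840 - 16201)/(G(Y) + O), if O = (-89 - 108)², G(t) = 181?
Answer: -61041/38990 ≈ -1.5656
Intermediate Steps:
O = 38809 (O = (-197)² = 38809)
(-44840 - 16201)/(G(Y) + O) = (-44840 - 16201)/(181 + 38809) = -61041/38990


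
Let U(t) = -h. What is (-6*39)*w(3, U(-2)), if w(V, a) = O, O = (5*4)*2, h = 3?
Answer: -9360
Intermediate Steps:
U(t) = -3 (U(t) = -1*3 = -3)
O = 40 (O = 20*2 = 40)
w(V, a) = 40
(-6*39)*w(3, U(-2)) = -6*39*40 = -234*40 = -9360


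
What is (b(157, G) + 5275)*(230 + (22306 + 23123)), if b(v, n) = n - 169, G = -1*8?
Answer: 232769582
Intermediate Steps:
G = -8
b(v, n) = -169 + n
(b(157, G) + 5275)*(230 + (22306 + 23123)) = ((-169 - 8) + 5275)*(230 + (22306 + 23123)) = (-177 + 5275)*(230 + 45429) = 5098*45659 = 232769582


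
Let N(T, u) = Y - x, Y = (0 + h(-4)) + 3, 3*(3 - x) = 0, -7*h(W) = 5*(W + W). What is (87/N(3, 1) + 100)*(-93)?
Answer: -428637/40 ≈ -10716.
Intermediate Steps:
h(W) = -10*W/7 (h(W) = -5*(W + W)/7 = -5*2*W/7 = -10*W/7)
x = 3 (x = 3 - ⅓*0 = 3 + 0 = 3)
Y = 61/7 (Y = (0 - 10/7*(-4)) + 3 = (0 + 40/7) + 3 = 40/7 + 3 = 61/7 ≈ 8.7143)
N(T, u) = 40/7 (N(T, u) = 61/7 - 1*3 = 61/7 - 3 = 40/7)
(87/N(3, 1) + 100)*(-93) = (87/(40/7) + 100)*(-93) = (87*(7/40) + 100)*(-93) = (609/40 + 100)*(-93) = (4609/40)*(-93) = -428637/40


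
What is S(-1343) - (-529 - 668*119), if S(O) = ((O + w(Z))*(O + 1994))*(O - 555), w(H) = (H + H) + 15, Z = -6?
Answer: 1655781341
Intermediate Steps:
w(H) = 15 + 2*H (w(H) = 2*H + 15 = 15 + 2*H)
S(O) = (-555 + O)*(3 + O)*(1994 + O) (S(O) = ((O + (15 + 2*(-6)))*(O + 1994))*(O - 555) = ((O + (15 - 12))*(1994 + O))*(-555 + O) = ((O + 3)*(1994 + O))*(-555 + O) = ((3 + O)*(1994 + O))*(-555 + O) = (-555 + O)*(3 + O)*(1994 + O))
S(-1343) - (-529 - 668*119) = (-3320010 + (-1343)**3 - 1102353*(-1343) + 1442*(-1343)**2) - (-529 - 668*119) = (-3320010 - 2422300607 + 1480460079 + 1442*1803649) - (-529 - 79492) = (-3320010 - 2422300607 + 1480460079 + 2600861858) - 1*(-80021) = 1655701320 + 80021 = 1655781341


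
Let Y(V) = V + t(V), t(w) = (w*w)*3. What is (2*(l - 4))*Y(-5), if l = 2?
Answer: -280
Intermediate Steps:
t(w) = 3*w² (t(w) = w²*3 = 3*w²)
Y(V) = V + 3*V²
(2*(l - 4))*Y(-5) = (2*(2 - 4))*(-5*(1 + 3*(-5))) = (2*(-2))*(-5*(1 - 15)) = -(-20)*(-14) = -4*70 = -280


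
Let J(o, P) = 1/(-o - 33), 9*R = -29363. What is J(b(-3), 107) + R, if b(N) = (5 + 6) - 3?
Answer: -1203892/369 ≈ -3262.6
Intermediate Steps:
R = -29363/9 (R = (⅑)*(-29363) = -29363/9 ≈ -3262.6)
b(N) = 8 (b(N) = 11 - 3 = 8)
J(o, P) = 1/(-33 - o)
J(b(-3), 107) + R = -1/(33 + 8) - 29363/9 = -1/41 - 29363/9 = -1203892/369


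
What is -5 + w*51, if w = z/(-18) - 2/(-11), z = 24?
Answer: -701/11 ≈ -63.727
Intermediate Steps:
w = -38/33 (w = 24/(-18) - 2/(-11) = 24*(-1/18) - 2*(-1/11) = -4/3 + 2/11 = -38/33 ≈ -1.1515)
-5 + w*51 = -5 - 38/33*51 = -5 - 646/11 = -701/11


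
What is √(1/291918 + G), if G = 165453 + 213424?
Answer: √32286427414084866/291918 ≈ 615.53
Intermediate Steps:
G = 378877
√(1/291918 + G) = √(1/291918 + 378877) = √(110601016087/291918) = √32286427414084866/291918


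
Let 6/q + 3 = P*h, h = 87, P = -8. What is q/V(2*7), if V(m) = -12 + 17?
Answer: -2/1165 ≈ -0.0017167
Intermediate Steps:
V(m) = 5
q = -2/233 (q = 6/(-3 - 8*87) = 6/(-3 - 696) = 6/(-699) = 6*(-1/699) = -2/233 ≈ -0.0085837)
q/V(2*7) = -2/233/5 = -2/233*⅕ = -2/1165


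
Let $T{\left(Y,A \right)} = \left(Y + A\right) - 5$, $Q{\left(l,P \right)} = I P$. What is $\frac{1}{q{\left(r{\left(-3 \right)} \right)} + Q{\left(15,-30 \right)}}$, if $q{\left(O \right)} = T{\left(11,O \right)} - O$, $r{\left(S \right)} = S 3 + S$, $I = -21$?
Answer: $\frac{1}{636} \approx 0.0015723$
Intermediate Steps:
$Q{\left(l,P \right)} = - 21 P$
$r{\left(S \right)} = 4 S$ ($r{\left(S \right)} = 3 S + S = 4 S$)
$T{\left(Y,A \right)} = -5 + A + Y$ ($T{\left(Y,A \right)} = \left(A + Y\right) - 5 = -5 + A + Y$)
$q{\left(O \right)} = 6$ ($q{\left(O \right)} = \left(-5 + O + 11\right) - O = \left(6 + O\right) - O = 6$)
$\frac{1}{q{\left(r{\left(-3 \right)} \right)} + Q{\left(15,-30 \right)}} = \frac{1}{6 - -630} = \frac{1}{6 + 630} = \frac{1}{636}$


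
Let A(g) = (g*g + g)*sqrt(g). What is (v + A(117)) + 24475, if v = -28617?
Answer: -4142 + 41418*sqrt(13) ≈ 1.4519e+5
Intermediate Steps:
A(g) = sqrt(g)*(g + g**2) (A(g) = (g**2 + g)*sqrt(g) = (g + g**2)*sqrt(g) = sqrt(g)*(g + g**2))
(v + A(117)) + 24475 = (-28617 + 117**(3/2)*(1 + 117)) + 24475 = (-28617 + (351*sqrt(13))*118) + 24475 = (-28617 + 41418*sqrt(13)) + 24475 = -4142 + 41418*sqrt(13)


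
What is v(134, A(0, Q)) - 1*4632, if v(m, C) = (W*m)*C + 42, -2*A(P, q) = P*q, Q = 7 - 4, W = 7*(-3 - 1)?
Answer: -4590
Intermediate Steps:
W = -28 (W = 7*(-4) = -28)
Q = 3
A(P, q) = -P*q/2
v(m, C) = 42 - 28*C*m (v(m, C) = (-28*m)*C + 42 = -28*C*m + 42 = 42 - 28*C*m)
v(134, A(0, Q)) - 1*4632 = (42 - 28*(-½*0*3)*134) - 1*4632 = (42 - 28*0*134) - 4632 = (42 + 0) - 4632 = 42 - 4632 = -4590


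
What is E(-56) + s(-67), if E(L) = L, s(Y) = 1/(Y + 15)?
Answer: -2913/52 ≈ -56.019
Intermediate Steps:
s(Y) = 1/(15 + Y)
E(-56) + s(-67) = -56 + 1/(15 - 67) = -56 + 1/(-52) = -56 - 1/52 = -2913/52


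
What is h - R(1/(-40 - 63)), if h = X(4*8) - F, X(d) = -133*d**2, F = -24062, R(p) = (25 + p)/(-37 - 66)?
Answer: -1189584596/10609 ≈ -1.1213e+5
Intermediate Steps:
R(p) = -25/103 - p/103 (R(p) = (25 + p)/(-103) = (25 + p)*(-1/103) = -25/103 - p/103)
h = -112130 (h = -133*(4*8)**2 - 1*(-24062) = -133*32**2 + 24062 = -133*1024 + 24062 = -136192 + 24062 = -112130)
h - R(1/(-40 - 63)) = -112130 - (-25/103 - 1/(103*(-40 - 63))) = -112130 - (-25/103 - 1/103/(-103)) = -112130 - (-25/103 - 1/103*(-1/103)) = -112130 - (-25/103 + 1/10609) = -112130 - 1*(-2574/10609) = -112130 + 2574/10609 = -1189584596/10609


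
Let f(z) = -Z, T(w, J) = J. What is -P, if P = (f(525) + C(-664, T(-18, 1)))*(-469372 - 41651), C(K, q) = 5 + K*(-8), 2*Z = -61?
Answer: 5465390985/2 ≈ 2.7327e+9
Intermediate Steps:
Z = -61/2 (Z = (½)*(-61) = -61/2 ≈ -30.500)
C(K, q) = 5 - 8*K
f(z) = 61/2 (f(z) = -1*(-61/2) = 61/2)
P = -5465390985/2 (P = (61/2 + (5 - 8*(-664)))*(-469372 - 41651) = (61/2 + (5 + 5312))*(-511023) = (61/2 + 5317)*(-511023) = (10695/2)*(-511023) = -5465390985/2 ≈ -2.7327e+9)
-P = -1*(-5465390985/2) = 5465390985/2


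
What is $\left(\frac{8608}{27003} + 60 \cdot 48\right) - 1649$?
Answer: $\frac{33249301}{27003} \approx 1231.3$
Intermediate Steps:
$\left(\frac{8608}{27003} + 60 \cdot 48\right) - 1649 = \left(8608 \cdot \frac{1}{27003} + 2880\right) - 1649 = \left(\frac{8608}{27003} + 2880\right) - 1649 = \frac{77777248}{27003} - 1649 = \frac{33249301}{27003}$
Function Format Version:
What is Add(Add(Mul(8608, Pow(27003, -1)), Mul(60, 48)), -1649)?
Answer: Rational(33249301, 27003) ≈ 1231.3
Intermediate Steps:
Add(Add(Mul(8608, Pow(27003, -1)), Mul(60, 48)), -1649) = Add(Add(Mul(8608, Rational(1, 27003)), 2880), -1649) = Add(Add(Rational(8608, 27003), 2880), -1649) = Add(Rational(77777248, 27003), -1649) = Rational(33249301, 27003)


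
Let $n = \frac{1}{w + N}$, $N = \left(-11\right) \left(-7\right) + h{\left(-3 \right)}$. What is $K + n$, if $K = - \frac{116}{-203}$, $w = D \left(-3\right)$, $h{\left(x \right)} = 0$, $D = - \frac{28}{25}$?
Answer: $\frac{1173}{2009} \approx 0.58387$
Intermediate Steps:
$D = - \frac{28}{25}$ ($D = \left(-28\right) \frac{1}{25} = - \frac{28}{25} \approx -1.12$)
$w = \frac{84}{25}$ ($w = \left(- \frac{28}{25}\right) \left(-3\right) = \frac{84}{25} \approx 3.36$)
$N = 77$ ($N = \left(-11\right) \left(-7\right) + 0 = 77 + 0 = 77$)
$K = \frac{4}{7}$ ($K = \left(-116\right) \left(- \frac{1}{203}\right) = \frac{4}{7} \approx 0.57143$)
$n = \frac{25}{2009}$ ($n = \frac{1}{\frac{84}{25} + 77} = \frac{1}{\frac{2009}{25}} = \frac{25}{2009} \approx 0.012444$)
$K + n = \frac{4}{7} + \frac{25}{2009} = \frac{1173}{2009}$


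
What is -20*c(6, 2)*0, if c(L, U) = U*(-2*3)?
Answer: 0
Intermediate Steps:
c(L, U) = -6*U (c(L, U) = U*(-6) = -6*U)
-20*c(6, 2)*0 = -(-120)*2*0 = -20*(-12)*0 = 240*0 = 0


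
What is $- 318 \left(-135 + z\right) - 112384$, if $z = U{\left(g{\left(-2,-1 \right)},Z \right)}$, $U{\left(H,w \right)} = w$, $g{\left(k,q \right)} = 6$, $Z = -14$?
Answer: $-65002$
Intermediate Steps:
$z = -14$
$- 318 \left(-135 + z\right) - 112384 = - 318 \left(-135 - 14\right) - 112384 = \left(-318\right) \left(-149\right) - 112384 = 47382 - 112384 = -65002$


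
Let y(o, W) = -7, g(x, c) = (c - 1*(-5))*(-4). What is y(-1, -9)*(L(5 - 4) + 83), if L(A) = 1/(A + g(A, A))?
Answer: -13356/23 ≈ -580.70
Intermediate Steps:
g(x, c) = -20 - 4*c (g(x, c) = (c + 5)*(-4) = (5 + c)*(-4) = -20 - 4*c)
L(A) = 1/(-20 - 3*A) (L(A) = 1/(A + (-20 - 4*A)) = 1/(-20 - 3*A))
y(-1, -9)*(L(5 - 4) + 83) = -7*(-1/(20 + 3*(5 - 4)) + 83) = -7*(-1/(20 + 3*1) + 83) = -7*(-1/(20 + 3) + 83) = -7*(-1/23 + 83) = -7*1908/23 = -13356/23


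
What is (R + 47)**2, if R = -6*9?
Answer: 49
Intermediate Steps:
R = -54
(R + 47)**2 = (-54 + 47)**2 = (-7)**2 = 49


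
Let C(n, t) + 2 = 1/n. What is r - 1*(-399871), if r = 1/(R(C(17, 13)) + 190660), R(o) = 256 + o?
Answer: 1297796925486/3245539 ≈ 3.9987e+5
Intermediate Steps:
C(n, t) = -2 + 1/n
r = 17/3245539 (r = 1/((256 + (-2 + 1/17)) + 190660) = 1/((256 - 33/17) + 190660) = 1/(4319/17 + 190660) = 1/(3245539/17) = 17/3245539 ≈ 5.2380e-6)
r - 1*(-399871) = 17/3245539 - 1*(-399871) = 17/3245539 + 399871 = 1297796925486/3245539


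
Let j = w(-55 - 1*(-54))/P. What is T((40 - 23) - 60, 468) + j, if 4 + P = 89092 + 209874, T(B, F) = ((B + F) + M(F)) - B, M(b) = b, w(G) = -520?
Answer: 139913956/149481 ≈ 936.00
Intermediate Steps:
T(B, F) = 2*F (T(B, F) = ((B + F) + F) - B = (B + 2*F) - B = 2*F)
P = 298962 (P = -4 + (89092 + 209874) = -4 + 298966 = 298962)
j = -260/149481 (j = -520/298962 = -520*1/298962 = -260/149481 ≈ -0.0017394)
T((40 - 23) - 60, 468) + j = 2*468 - 260/149481 = 936 - 260/149481 = 139913956/149481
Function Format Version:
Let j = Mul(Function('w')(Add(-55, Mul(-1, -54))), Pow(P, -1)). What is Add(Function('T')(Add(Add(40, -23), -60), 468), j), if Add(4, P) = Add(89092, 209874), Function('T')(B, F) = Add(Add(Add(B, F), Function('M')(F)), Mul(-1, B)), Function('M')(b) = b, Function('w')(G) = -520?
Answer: Rational(139913956, 149481) ≈ 936.00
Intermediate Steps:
Function('T')(B, F) = Mul(2, F) (Function('T')(B, F) = Add(Add(Add(B, F), F), Mul(-1, B)) = Add(Add(B, Mul(2, F)), Mul(-1, B)) = Mul(2, F))
P = 298962 (P = Add(-4, Add(89092, 209874)) = Add(-4, 298966) = 298962)
j = Rational(-260, 149481) (j = Mul(-520, Pow(298962, -1)) = Mul(-520, Rational(1, 298962)) = Rational(-260, 149481) ≈ -0.0017394)
Add(Function('T')(Add(Add(40, -23), -60), 468), j) = Add(Mul(2, 468), Rational(-260, 149481)) = Add(936, Rational(-260, 149481)) = Rational(139913956, 149481)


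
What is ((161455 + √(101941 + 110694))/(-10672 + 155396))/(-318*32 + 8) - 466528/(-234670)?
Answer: 11072307809433/5569830497120 - 43*√115/1471553632 ≈ 1.9879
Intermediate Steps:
((161455 + √(101941 + 110694))/(-10672 + 155396))/(-318*32 + 8) - 466528/(-234670) = ((161455 + √212635)/144724)/(-10176 + 8) - 466528*(-1/234670) = ((161455 + 43*√115)*(1/144724))/(-10168) + 233264/117335 = (161455/144724 + 43*√115/144724)*(-1/10168) + 233264/117335 = (-161455/1471553632 - 43*√115/1471553632) + 233264/117335 = 11072307809433/5569830497120 - 43*√115/1471553632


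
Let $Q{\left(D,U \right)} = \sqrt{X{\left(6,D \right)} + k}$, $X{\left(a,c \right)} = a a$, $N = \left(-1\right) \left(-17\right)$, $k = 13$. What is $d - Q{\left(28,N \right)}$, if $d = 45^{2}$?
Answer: $2018$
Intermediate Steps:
$N = 17$
$X{\left(a,c \right)} = a^{2}$
$d = 2025$
$Q{\left(D,U \right)} = 7$ ($Q{\left(D,U \right)} = \sqrt{6^{2} + 13} = \sqrt{36 + 13} = \sqrt{49} = 7$)
$d - Q{\left(28,N \right)} = 2025 - 7 = 2018$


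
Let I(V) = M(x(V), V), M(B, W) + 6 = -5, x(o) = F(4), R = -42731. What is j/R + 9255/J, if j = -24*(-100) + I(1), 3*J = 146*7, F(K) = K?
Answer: 1183984657/43671082 ≈ 27.111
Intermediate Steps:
x(o) = 4
M(B, W) = -11 (M(B, W) = -6 - 5 = -11)
J = 1022/3 (J = (146*7)/3 = (1/3)*1022 = 1022/3 ≈ 340.67)
I(V) = -11
j = 2389 (j = -24*(-100) - 11 = 2400 - 11 = 2389)
j/R + 9255/J = 2389/(-42731) + 9255/(1022/3) = 2389*(-1/42731) + 9255*(3/1022) = -2389/42731 + 27765/1022 = 1183984657/43671082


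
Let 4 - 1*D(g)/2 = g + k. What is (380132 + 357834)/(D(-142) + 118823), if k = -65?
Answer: 737966/119245 ≈ 6.1887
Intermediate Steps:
D(g) = 138 - 2*g (D(g) = 8 - 2*(g - 65) = 8 - 2*(-65 + g) = 8 + (130 - 2*g) = 138 - 2*g)
(380132 + 357834)/(D(-142) + 118823) = (380132 + 357834)/((138 - 2*(-142)) + 118823) = 737966/((138 + 284) + 118823) = 737966/(422 + 118823) = 737966/119245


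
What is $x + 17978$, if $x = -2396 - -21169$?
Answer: $36751$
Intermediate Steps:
$x = 18773$ ($x = -2396 + 21169 = 18773$)
$x + 17978 = 18773 + 17978 = 36751$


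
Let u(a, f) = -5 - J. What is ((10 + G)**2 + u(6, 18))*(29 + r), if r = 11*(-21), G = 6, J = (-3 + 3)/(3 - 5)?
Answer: -50702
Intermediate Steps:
J = 0 (J = 0/(-2) = 0*(-1/2) = 0)
u(a, f) = -5 (u(a, f) = -5 - 1*0 = -5 + 0 = -5)
r = -231
((10 + G)**2 + u(6, 18))*(29 + r) = ((10 + 6)**2 - 5)*(29 - 231) = (16**2 - 5)*(-202) = (256 - 5)*(-202) = 251*(-202) = -50702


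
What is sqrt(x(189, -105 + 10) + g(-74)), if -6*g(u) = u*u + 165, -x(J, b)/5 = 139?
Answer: I*sqrt(58866)/6 ≈ 40.437*I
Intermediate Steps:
x(J, b) = -695 (x(J, b) = -5*139 = -695)
g(u) = -55/2 - u**2/6 (g(u) = -(u*u + 165)/6 = -(u**2 + 165)/6 = -(165 + u**2)/6 = -55/2 - u**2/6)
sqrt(x(189, -105 + 10) + g(-74)) = sqrt(-695 + (-55/2 - 1/6*(-74)**2)) = sqrt(-695 + (-55/2 - 1/6*5476)) = sqrt(-695 + (-55/2 - 2738/3)) = sqrt(-695 - 5641/6) = sqrt(-9811/6) = I*sqrt(58866)/6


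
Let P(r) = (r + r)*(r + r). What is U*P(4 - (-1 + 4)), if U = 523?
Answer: 2092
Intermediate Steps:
P(r) = 4*r² (P(r) = (2*r)*(2*r) = 4*r²)
U*P(4 - (-1 + 4)) = 523*(4*(4 - (-1 + 4))²) = 523*(4*(4 - 1*3)²) = 523*(4*(4 - 3)²) = 523*(4*1²) = 523*(4*1) = 523*4 = 2092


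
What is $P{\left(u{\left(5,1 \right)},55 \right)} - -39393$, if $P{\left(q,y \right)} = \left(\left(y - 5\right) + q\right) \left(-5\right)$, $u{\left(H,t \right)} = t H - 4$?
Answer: $39138$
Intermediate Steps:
$u{\left(H,t \right)} = -4 + H t$ ($u{\left(H,t \right)} = H t - 4 = -4 + H t$)
$P{\left(q,y \right)} = 25 - 5 q - 5 y$ ($P{\left(q,y \right)} = \left(\left(y - 5\right) + q\right) \left(-5\right) = \left(\left(-5 + y\right) + q\right) \left(-5\right) = \left(-5 + q + y\right) \left(-5\right) = 25 - 5 q - 5 y$)
$P{\left(u{\left(5,1 \right)},55 \right)} - -39393 = \left(25 - 5 \left(-4 + 5 \cdot 1\right) - 275\right) - -39393 = \left(25 - 5 \left(-4 + 5\right) - 275\right) + 39393 = \left(25 - 5 - 275\right) + 39393 = -255 + 39393 = 39138$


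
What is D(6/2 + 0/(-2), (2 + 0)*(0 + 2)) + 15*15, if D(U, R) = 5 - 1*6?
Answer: 224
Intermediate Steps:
D(U, R) = -1 (D(U, R) = 5 - 6 = -1)
D(6/2 + 0/(-2), (2 + 0)*(0 + 2)) + 15*15 = -1 + 15*15 = -1 + 225 = 224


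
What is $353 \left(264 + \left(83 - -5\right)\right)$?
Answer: $124256$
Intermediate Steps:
$353 \left(264 + \left(83 - -5\right)\right) = 353 \left(264 + \left(83 + 5\right)\right) = 353 \left(264 + 88\right) = 353 \cdot 352 = 124256$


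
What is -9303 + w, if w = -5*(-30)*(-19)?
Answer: -12153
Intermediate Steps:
w = -2850 (w = 150*(-19) = -2850)
-9303 + w = -9303 - 2850 = -12153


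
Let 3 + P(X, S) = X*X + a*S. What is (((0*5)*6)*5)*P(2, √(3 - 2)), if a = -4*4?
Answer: 0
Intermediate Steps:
a = -16
P(X, S) = -3 + X² - 16*S (P(X, S) = -3 + (X*X - 16*S) = -3 + (X² - 16*S) = -3 + X² - 16*S)
(((0*5)*6)*5)*P(2, √(3 - 2)) = (((0*5)*6)*5)*(-3 + 2² - 16*√(3 - 2)) = ((0*6)*5)*(-3 + 4 - 16*√1) = (0*5)*(-3 + 4 - 16*1) = 0*(-3 + 4 - 16) = 0*(-15) = 0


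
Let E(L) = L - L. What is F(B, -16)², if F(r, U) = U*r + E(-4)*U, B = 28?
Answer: 200704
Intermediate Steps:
E(L) = 0
F(r, U) = U*r (F(r, U) = U*r + 0*U = U*r + 0 = U*r)
F(B, -16)² = (-16*28)² = (-448)² = 200704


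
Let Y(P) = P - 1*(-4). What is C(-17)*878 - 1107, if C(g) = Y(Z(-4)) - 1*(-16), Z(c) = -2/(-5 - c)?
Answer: 18209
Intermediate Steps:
Y(P) = 4 + P (Y(P) = P + 4 = 4 + P)
C(g) = 22 (C(g) = (4 + 2/(5 - 4)) - 1*(-16) = (4 + 2/1) + 16 = (4 + 2*1) + 16 = (4 + 2) + 16 = 6 + 16 = 22)
C(-17)*878 - 1107 = 22*878 - 1107 = 19316 - 1107 = 18209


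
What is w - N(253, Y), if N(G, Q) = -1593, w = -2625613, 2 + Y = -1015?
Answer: -2624020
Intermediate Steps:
Y = -1017 (Y = -2 - 1015 = -1017)
w - N(253, Y) = -2625613 - 1*(-1593) = -2625613 + 1593 = -2624020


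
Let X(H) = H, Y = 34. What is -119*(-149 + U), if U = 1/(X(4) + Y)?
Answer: 673659/38 ≈ 17728.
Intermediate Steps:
U = 1/38 (U = 1/(4 + 34) = 1/38 ≈ 0.026316)
-119*(-149 + U) = -119*(-149 + 1/38) = -119*(-5661/38) = 673659/38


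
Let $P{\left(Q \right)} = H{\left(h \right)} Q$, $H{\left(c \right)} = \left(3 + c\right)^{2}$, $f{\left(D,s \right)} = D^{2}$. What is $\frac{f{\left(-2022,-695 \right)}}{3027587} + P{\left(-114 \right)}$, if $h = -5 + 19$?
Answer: $- \frac{99742792818}{3027587} \approx -32945.0$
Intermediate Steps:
$h = 14$
$P{\left(Q \right)} = 289 Q$ ($P{\left(Q \right)} = \left(3 + 14\right)^{2} Q = 17^{2} Q = 289 Q$)
$\frac{f{\left(-2022,-695 \right)}}{3027587} + P{\left(-114 \right)} = \frac{\left(-2022\right)^{2}}{3027587} + 289 \left(-114\right) = 4088484 \cdot \frac{1}{3027587} - 32946 = \frac{4088484}{3027587} - 32946 = - \frac{99742792818}{3027587}$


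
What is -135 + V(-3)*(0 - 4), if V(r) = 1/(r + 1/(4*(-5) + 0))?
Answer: -8155/61 ≈ -133.69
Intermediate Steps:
V(r) = 1/(-1/20 + r) (V(r) = 1/(r + 1/(-20 + 0)) = 1/(r + 1/(-20)) = 1/(r - 1/20) = 1/(-1/20 + r))
-135 + V(-3)*(0 - 4) = -135 + (20/(-1 + 20*(-3)))*(0 - 4) = -135 + (20/(-1 - 60))*(-4) = -135 + (20/(-61))*(-4) = -135 + (20*(-1/61))*(-4) = -135 - 20/61*(-4) = -135 + 80/61 = -8155/61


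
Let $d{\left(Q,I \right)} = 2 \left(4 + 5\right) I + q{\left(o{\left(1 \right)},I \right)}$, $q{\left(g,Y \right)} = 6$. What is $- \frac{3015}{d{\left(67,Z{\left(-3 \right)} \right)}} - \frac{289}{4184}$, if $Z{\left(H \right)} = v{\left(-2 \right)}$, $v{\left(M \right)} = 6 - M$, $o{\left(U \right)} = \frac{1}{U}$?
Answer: $- \frac{421937}{20920} \approx -20.169$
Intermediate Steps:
$Z{\left(H \right)} = 8$ ($Z{\left(H \right)} = 6 - -2 = 6 + 2 = 8$)
$d{\left(Q,I \right)} = 6 + 18 I$ ($d{\left(Q,I \right)} = 2 \left(4 + 5\right) I + 6 = 2 \cdot 9 I + 6 = 18 I + 6 = 6 + 18 I$)
$- \frac{3015}{d{\left(67,Z{\left(-3 \right)} \right)}} - \frac{289}{4184} = - \frac{3015}{6 + 18 \cdot 8} - \frac{289}{4184} = - \frac{3015}{6 + 144} - \frac{289}{4184} = - \frac{3015}{150} - \frac{289}{4184} = \left(-3015\right) \frac{1}{150} - \frac{289}{4184} = - \frac{201}{10} - \frac{289}{4184} = - \frac{421937}{20920}$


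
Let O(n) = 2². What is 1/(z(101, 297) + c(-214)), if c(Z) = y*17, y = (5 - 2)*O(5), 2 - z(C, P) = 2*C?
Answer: ¼ ≈ 0.25000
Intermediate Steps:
z(C, P) = 2 - 2*C
O(n) = 4
y = 12 (y = (5 - 2)*4 = 3*4 = 12)
c(Z) = 204 (c(Z) = 12*17 = 204)
1/(z(101, 297) + c(-214)) = 1/((2 - 2*101) + 204) = 1/((2 - 202) + 204) = 1/(-200 + 204) = 1/4 = ¼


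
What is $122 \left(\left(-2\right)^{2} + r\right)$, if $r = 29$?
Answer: $4026$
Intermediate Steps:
$122 \left(\left(-2\right)^{2} + r\right) = 122 \left(\left(-2\right)^{2} + 29\right) = 122 \left(4 + 29\right) = 122 \cdot 33 = 4026$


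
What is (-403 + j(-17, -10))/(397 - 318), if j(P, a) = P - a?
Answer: -410/79 ≈ -5.1899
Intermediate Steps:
(-403 + j(-17, -10))/(397 - 318) = (-403 + (-17 - 1*(-10)))/(397 - 318) = (-403 + (-17 + 10))/79 = (-403 - 7)*(1/79) = -410*1/79 = -410/79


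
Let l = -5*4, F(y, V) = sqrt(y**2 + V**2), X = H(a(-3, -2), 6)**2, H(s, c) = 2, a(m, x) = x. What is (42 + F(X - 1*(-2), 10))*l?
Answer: -840 - 40*sqrt(34) ≈ -1073.2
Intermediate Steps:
X = 4 (X = 2**2 = 4)
F(y, V) = sqrt(V**2 + y**2)
l = -20
(42 + F(X - 1*(-2), 10))*l = (42 + sqrt(10**2 + (4 - 1*(-2))**2))*(-20) = (42 + sqrt(100 + (4 + 2)**2))*(-20) = (42 + sqrt(100 + 6**2))*(-20) = (42 + sqrt(100 + 36))*(-20) = (42 + sqrt(136))*(-20) = (42 + 2*sqrt(34))*(-20) = -840 - 40*sqrt(34)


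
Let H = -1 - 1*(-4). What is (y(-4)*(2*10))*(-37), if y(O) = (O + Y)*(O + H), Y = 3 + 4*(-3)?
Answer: -9620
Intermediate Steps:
Y = -9 (Y = 3 - 12 = -9)
H = 3 (H = -1 + 4 = 3)
y(O) = (-9 + O)*(3 + O) (y(O) = (O - 9)*(O + 3) = (-9 + O)*(3 + O))
(y(-4)*(2*10))*(-37) = ((-27 + (-4)² - 6*(-4))*(2*10))*(-37) = ((-27 + 16 + 24)*20)*(-37) = (13*20)*(-37) = 260*(-37) = -9620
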